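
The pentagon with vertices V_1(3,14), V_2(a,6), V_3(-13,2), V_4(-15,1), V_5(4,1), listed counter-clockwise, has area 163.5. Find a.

-15

Write out the shoelace sum; only the two edges meeting at V_2 involve a:
2·Area = [(3·6 − a·14) + (a·2 − (-13)·6)] + 51
       = -12·a + 147 = 327
⇒ a = -15.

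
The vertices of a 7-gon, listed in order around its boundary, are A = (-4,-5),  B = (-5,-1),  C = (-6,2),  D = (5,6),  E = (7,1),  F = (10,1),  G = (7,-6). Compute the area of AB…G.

Apply Gauss's area formula: 2A = Σ (x_i·y_{i+1} − x_{i+1}·y_i), indices taken mod 7.
Cross-terms: -21, -16, -46, -37, -3, -67, -59  ⇒  Σ = -249
Area = |Σ|/2 = 124.5.

124.5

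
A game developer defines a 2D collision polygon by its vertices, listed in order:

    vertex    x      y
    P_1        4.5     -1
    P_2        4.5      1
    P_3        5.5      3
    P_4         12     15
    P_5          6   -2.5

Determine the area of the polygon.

25.625

P_1→P_2: (4.5)(1) − (4.5)(-1) = 9
P_2→P_3: (4.5)(3) − (5.5)(1) = 8
P_3→P_4: (5.5)(15) − (12)(3) = 46.5
P_4→P_5: (12)(-2.5) − (6)(15) = -120
P_5→P_1: (6)(-1) − (4.5)(-2.5) = 5.25
Σ = -51.25
Area = |Σ|/2 = 25.625.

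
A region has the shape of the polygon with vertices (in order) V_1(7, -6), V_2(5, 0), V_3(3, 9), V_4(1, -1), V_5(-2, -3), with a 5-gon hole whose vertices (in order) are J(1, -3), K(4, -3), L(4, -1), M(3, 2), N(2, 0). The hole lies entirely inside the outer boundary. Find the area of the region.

Outer boundary:
Apply the shoelace (surveyor's) formula: 2A = Σ (x_i·y_{i+1} − x_{i+1}·y_i), indices taken mod 5.
Cross-terms: 30, 45, -12, -5, 33  ⇒  Σ = 91
Area = |Σ|/2 = 45.5.
Hole:
Apply Gauss's area formula: 2A = Σ (x_i·y_{i+1} − x_{i+1}·y_i), indices taken mod 5.
Σ = (9) + (8) + (11) + (-4) + (-6) = 18
Area = |Σ|/2 = 9.
Net area = 45.5 − 9 = 36.5.

36.5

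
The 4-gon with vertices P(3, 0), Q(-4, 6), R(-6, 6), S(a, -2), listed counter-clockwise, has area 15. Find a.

The doubled signed area Σ (x_i y_{i+1} − x_{i+1} y_i) is linear in a.
With a=0 it equals 48; the coefficient of a is -6 (from the two edges through S).
So -6·a + 48 = 2·15 = 30 ⇒ a = 3.

3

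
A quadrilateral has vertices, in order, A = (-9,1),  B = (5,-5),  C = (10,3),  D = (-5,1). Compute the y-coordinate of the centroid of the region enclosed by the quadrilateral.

-91/201

Apply the shoelace formula. First the cross-terms c_i = x_i·y_{i+1} − x_{i+1}·y_i:
  40, 65, 25, 4  ⇒  2A = 134, A = 67.
Then Σ (y_i + y_{i+1})·c_i = -182, so ȳ = -182 / (6·67) = -91/201.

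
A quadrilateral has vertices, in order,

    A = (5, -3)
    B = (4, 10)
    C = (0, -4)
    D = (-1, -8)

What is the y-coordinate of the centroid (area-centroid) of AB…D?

Apply the shoelace formula. First the cross-terms c_i = x_i·y_{i+1} − x_{i+1}·y_i:
  62, -16, -4, 43  ⇒  2A = 85, A = 42.5.
Then Σ (y_i + y_{i+1})·c_i = -87, so ȳ = -87 / (6·42.5) = -29/85.

-29/85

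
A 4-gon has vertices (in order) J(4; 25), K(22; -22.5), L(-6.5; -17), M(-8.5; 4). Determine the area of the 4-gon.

779.625

Apply the shoelace formula: 2A = Σ (x_i·y_{i+1} − x_{i+1}·y_i), indices taken mod 4.
Cross-terms: -640, -520.25, -170.5, -228.5  ⇒  Σ = -1559.25
Area = |Σ|/2 = 779.625.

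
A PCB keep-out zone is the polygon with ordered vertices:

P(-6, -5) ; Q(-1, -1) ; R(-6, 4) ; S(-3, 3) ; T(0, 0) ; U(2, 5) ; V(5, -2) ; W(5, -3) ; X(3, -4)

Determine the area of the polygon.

49.5

Apply the surveyor's formula: 2A = Σ (x_i·y_{i+1} − x_{i+1}·y_i), indices taken mod 9.
P→Q: (-6)(-1) − (-1)(-5) = 1
Q→R: (-1)(4) − (-6)(-1) = -10
R→S: (-6)(3) − (-3)(4) = -6
S→T: (-3)(0) − (0)(3) = 0
T→U: (0)(5) − (2)(0) = 0
U→V: (2)(-2) − (5)(5) = -29
V→W: (5)(-3) − (5)(-2) = -5
W→X: (5)(-4) − (3)(-3) = -11
X→P: (3)(-5) − (-6)(-4) = -39
Σ = -99
Area = |Σ|/2 = 49.5.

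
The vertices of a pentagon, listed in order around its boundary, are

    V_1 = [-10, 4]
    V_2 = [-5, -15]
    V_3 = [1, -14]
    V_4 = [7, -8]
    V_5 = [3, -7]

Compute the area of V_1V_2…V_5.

Apply the surveyor's formula: 2A = Σ (x_i·y_{i+1} − x_{i+1}·y_i), indices taken mod 5.
V_1→V_2: (-10)(-15) − (-5)(4) = 170
V_2→V_3: (-5)(-14) − (1)(-15) = 85
V_3→V_4: (1)(-8) − (7)(-14) = 90
V_4→V_5: (7)(-7) − (3)(-8) = -25
V_5→V_1: (3)(4) − (-10)(-7) = -58
Σ = 262
Area = |Σ|/2 = 131.

131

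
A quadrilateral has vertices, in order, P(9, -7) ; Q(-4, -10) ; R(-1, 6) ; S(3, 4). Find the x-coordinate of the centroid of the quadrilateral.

Apply the shoelace (surveyor's) formula. First the cross-terms c_i = x_i·y_{i+1} − x_{i+1}·y_i:
  -118, -34, -22, -57  ⇒  2A = -231, A = -115.5.
Then Σ (x_i + x_{i+1})·c_i = -1148, so x̄ = -1148 / (6·(-115.5)) = 164/99.

164/99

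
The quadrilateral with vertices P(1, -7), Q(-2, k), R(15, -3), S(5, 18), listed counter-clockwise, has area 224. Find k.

Write out the shoelace sum; only the two edges meeting at Q involve k:
2·Area = [(1·k − (-2)·(-7)) + ((-2)·(-3) − 15·k)] + 232
       = -14·k + 224 = 448
⇒ k = -16.

-16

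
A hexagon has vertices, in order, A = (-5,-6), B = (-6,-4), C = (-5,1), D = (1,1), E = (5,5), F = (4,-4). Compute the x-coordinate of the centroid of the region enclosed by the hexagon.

Apply the shoelace formula. First the cross-terms c_i = x_i·y_{i+1} − x_{i+1}·y_i:
  -16, -26, -6, 0, -40, -44  ⇒  2A = -132, A = -66.
Then Σ (x_i + x_{i+1})·c_i = 170, so x̄ = 170 / (6·(-66)) = -85/198.

-85/198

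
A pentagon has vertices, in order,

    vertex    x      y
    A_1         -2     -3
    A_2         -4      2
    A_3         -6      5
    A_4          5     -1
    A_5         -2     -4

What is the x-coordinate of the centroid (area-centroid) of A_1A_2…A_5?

-137/201

Apply the shoelace (surveyor's) formula. First the cross-terms c_i = x_i·y_{i+1} − x_{i+1}·y_i:
  -16, -8, -19, -22, -2  ⇒  2A = -67, A = -33.5.
Then Σ (x_i + x_{i+1})·c_i = 137, so x̄ = 137 / (6·(-33.5)) = -137/201.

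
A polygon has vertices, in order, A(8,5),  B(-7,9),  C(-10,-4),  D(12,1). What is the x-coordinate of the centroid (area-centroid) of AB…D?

Apply Gauss's area formula. First the cross-terms c_i = x_i·y_{i+1} − x_{i+1}·y_i:
  107, 118, 38, 52  ⇒  2A = 315, A = 157.5.
Then Σ (x_i + x_{i+1})·c_i = -783, so x̄ = -783 / (6·157.5) = -29/35.

-29/35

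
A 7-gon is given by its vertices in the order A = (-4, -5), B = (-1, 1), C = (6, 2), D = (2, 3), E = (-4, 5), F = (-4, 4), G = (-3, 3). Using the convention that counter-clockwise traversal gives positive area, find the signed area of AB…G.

Apply the shoelace formula: 2A = Σ (x_i·y_{i+1} − x_{i+1}·y_i), indices taken mod 7.
Σ = (-9) + (-8) + (14) + (22) + (4) + (0) + (27) = 50
Signed area = Σ/2 = 25 (positive ⇒ counter-clockwise traversal).

25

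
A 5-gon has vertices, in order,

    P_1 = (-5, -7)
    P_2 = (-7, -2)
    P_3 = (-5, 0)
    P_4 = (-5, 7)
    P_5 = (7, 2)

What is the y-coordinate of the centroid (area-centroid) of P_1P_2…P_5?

5/13

Apply the shoelace (surveyor's) formula. First the cross-terms c_i = x_i·y_{i+1} − x_{i+1}·y_i:
  -39, -10, -35, -59, -39  ⇒  2A = -182, A = -91.
Then Σ (y_i + y_{i+1})·c_i = -210, so ȳ = -210 / (6·(-91)) = 5/13.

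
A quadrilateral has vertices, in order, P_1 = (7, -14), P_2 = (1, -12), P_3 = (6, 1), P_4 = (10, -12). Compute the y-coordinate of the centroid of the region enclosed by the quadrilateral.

Apply the shoelace (surveyor's) formula. First the cross-terms c_i = x_i·y_{i+1} − x_{i+1}·y_i:
  -70, 73, -82, -56  ⇒  2A = -135, A = -67.5.
Then Σ (y_i + y_{i+1})·c_i = 3375, so ȳ = 3375 / (6·(-67.5)) = -25/3.

-25/3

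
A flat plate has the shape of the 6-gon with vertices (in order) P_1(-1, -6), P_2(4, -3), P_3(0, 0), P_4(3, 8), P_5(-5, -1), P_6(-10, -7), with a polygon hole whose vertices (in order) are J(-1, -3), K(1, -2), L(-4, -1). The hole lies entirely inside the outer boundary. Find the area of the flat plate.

67.5

Outer boundary:
Apply the surveyor's formula: 2A = Σ (x_i·y_{i+1} − x_{i+1}·y_i), indices taken mod 6.
Cross-terms: 27, 0, 0, 37, 25, 53  ⇒  Σ = 142
Area = |Σ|/2 = 71.
Hole:
Apply the shoelace (surveyor's) formula: 2A = Σ (x_i·y_{i+1} − x_{i+1}·y_i), indices taken mod 3.
Σ = (5) + (-9) + (11) = 7
Area = |Σ|/2 = 3.5.
Net area = 71 − 3.5 = 67.5.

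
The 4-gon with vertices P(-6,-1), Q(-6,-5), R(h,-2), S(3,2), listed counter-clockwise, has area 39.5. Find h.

4

Write out the shoelace sum; only the two edges meeting at R involve h:
2·Area = [((-6)·(-2) − h·(-5)) + (h·2 − 3·(-2))] + 33
       = 7·h + 51 = 79
⇒ h = 4.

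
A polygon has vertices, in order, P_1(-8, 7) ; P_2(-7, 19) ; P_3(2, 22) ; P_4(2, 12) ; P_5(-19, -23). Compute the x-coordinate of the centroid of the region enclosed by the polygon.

Apply the surveyor's formula. First the cross-terms c_i = x_i·y_{i+1} − x_{i+1}·y_i:
  -103, -192, -20, 182, -317  ⇒  2A = -450, A = -225.
Then Σ (x_i + x_{i+1})·c_i = 7890, so x̄ = 7890 / (6·(-225)) = -263/45.

-263/45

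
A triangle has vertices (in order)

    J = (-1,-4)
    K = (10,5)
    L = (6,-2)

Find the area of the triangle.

Apply the surveyor's formula: 2A = Σ (x_i·y_{i+1} − x_{i+1}·y_i), indices taken mod 3.
Σ = (35) + (-50) + (-26) = -41
Area = |Σ|/2 = 20.5.

20.5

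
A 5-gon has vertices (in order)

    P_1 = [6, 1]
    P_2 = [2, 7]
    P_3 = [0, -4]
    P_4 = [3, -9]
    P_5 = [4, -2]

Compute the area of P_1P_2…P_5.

45

Apply the shoelace formula: 2A = Σ (x_i·y_{i+1} − x_{i+1}·y_i), indices taken mod 5.
Σ = (40) + (-8) + (12) + (30) + (16) = 90
Area = |Σ|/2 = 45.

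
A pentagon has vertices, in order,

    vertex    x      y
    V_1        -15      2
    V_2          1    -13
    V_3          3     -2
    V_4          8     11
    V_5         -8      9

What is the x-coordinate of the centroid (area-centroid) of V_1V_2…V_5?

Apply the shoelace formula. First the cross-terms c_i = x_i·y_{i+1} − x_{i+1}·y_i:
  193, 37, 49, 160, 119  ⇒  2A = 558, A = 279.
Then Σ (x_i + x_{i+1})·c_i = -4752, so x̄ = -4752 / (6·279) = -88/31.

-88/31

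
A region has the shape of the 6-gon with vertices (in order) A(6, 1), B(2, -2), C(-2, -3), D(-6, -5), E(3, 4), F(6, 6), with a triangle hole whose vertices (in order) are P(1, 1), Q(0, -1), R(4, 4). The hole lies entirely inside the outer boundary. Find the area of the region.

Outer boundary:
A→B: (6)(-2) − (2)(1) = -14
B→C: (2)(-3) − (-2)(-2) = -10
C→D: (-2)(-5) − (-6)(-3) = -8
D→E: (-6)(4) − (3)(-5) = -9
E→F: (3)(6) − (6)(4) = -6
F→A: (6)(1) − (6)(6) = -30
Σ = -77
Area = |Σ|/2 = 38.5.
Hole:
Apply Gauss's area formula: 2A = Σ (x_i·y_{i+1} − x_{i+1}·y_i), indices taken mod 3.
Σ = (-1) + (4) + (0) = 3
Area = |Σ|/2 = 1.5.
Net area = 38.5 − 1.5 = 37.

37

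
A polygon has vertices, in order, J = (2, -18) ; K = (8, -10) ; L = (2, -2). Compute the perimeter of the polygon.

36

|JK| = √((6)² + (8)²) = √100 = 10
|KL| = √((-6)² + (8)²) = √100 = 10
|LJ| = √((0)² + (-16)²) = √256 = 16
Perimeter = 10 + 10 + 16 = 36.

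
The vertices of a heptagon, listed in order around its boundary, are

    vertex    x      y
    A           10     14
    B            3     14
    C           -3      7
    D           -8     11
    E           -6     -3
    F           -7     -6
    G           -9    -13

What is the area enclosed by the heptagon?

Σ = (98) + (63) + (23) + (90) + (15) + (37) + (4) = 330
Area = |Σ|/2 = 165.

165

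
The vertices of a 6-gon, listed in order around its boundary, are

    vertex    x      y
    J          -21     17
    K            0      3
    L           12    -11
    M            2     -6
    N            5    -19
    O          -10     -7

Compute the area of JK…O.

Apply the shoelace formula: 2A = Σ (x_i·y_{i+1} − x_{i+1}·y_i), indices taken mod 6.
Σ = (-63) + (-36) + (-50) + (-8) + (-225) + (-317) = -699
Area = |Σ|/2 = 349.5.

349.5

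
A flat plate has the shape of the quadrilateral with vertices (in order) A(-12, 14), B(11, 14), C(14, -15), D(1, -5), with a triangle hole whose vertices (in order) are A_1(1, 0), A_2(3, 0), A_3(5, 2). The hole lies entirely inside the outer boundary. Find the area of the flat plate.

Outer boundary:
Apply the shoelace (surveyor's) formula: 2A = Σ (x_i·y_{i+1} − x_{i+1}·y_i), indices taken mod 4.
A→B: (-12)(14) − (11)(14) = -322
B→C: (11)(-15) − (14)(14) = -361
C→D: (14)(-5) − (1)(-15) = -55
D→A: (1)(14) − (-12)(-5) = -46
Σ = -784
Area = |Σ|/2 = 392.
Hole:
Apply Gauss's area formula: 2A = Σ (x_i·y_{i+1} − x_{i+1}·y_i), indices taken mod 3.
Cross-terms: 0, 6, -2  ⇒  Σ = 4
Area = |Σ|/2 = 2.
Net area = 392 − 2 = 390.

390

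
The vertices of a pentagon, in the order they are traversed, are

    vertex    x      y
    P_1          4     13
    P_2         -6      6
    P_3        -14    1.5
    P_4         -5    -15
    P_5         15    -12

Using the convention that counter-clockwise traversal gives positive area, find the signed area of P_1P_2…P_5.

461.25

Cross-terms: 102, 75, 217.5, 285, 243  ⇒  Σ = 922.5
Signed area = Σ/2 = 461.25 (positive ⇒ counter-clockwise traversal).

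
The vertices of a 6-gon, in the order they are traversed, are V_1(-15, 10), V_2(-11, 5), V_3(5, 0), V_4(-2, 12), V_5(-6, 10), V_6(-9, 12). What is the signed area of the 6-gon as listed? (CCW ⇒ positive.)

115

Cross-terms: 35, -25, 60, 52, 18, 90  ⇒  Σ = 230
Signed area = Σ/2 = 115 (positive ⇒ counter-clockwise traversal).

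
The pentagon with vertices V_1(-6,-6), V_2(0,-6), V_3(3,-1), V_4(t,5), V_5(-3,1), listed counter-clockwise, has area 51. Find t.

-3

The doubled signed area Σ (x_i y_{i+1} − x_{i+1} y_i) is linear in t.
With t=0 it equals 108; the coefficient of t is 2 (from the two edges through V_4).
So 2·t + 108 = 2·51 = 102 ⇒ t = -3.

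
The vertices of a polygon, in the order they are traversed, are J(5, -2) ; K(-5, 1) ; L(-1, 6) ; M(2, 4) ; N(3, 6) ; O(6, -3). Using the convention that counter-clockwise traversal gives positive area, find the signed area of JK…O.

-46

Apply the shoelace formula: 2A = Σ (x_i·y_{i+1} − x_{i+1}·y_i), indices taken mod 6.
Σ = (-5) + (-29) + (-16) + (0) + (-45) + (3) = -92
Signed area = Σ/2 = -46 (negative ⇒ clockwise traversal).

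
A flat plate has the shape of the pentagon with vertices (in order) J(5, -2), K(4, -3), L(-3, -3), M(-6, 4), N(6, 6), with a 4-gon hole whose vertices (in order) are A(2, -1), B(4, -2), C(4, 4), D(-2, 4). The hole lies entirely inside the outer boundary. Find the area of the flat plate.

59

Outer boundary:
Apply the shoelace formula: 2A = Σ (x_i·y_{i+1} − x_{i+1}·y_i), indices taken mod 5.
Σ = (-7) + (-21) + (-30) + (-60) + (-42) = -160
Area = |Σ|/2 = 80.
Hole:
A→B: (2)(-2) − (4)(-1) = 0
B→C: (4)(4) − (4)(-2) = 24
C→D: (4)(4) − (-2)(4) = 24
D→A: (-2)(-1) − (2)(4) = -6
Σ = 42
Area = |Σ|/2 = 21.
Net area = 80 − 21 = 59.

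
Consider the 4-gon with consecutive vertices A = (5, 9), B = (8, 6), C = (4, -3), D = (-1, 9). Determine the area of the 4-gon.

55.5

A→B: (5)(6) − (8)(9) = -42
B→C: (8)(-3) − (4)(6) = -48
C→D: (4)(9) − (-1)(-3) = 33
D→A: (-1)(9) − (5)(9) = -54
Σ = -111
Area = |Σ|/2 = 55.5.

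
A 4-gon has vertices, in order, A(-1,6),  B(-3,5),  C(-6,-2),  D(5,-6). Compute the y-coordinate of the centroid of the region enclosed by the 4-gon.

-39/119

Apply the shoelace (surveyor's) formula. First the cross-terms c_i = x_i·y_{i+1} − x_{i+1}·y_i:
  13, 36, 46, 24  ⇒  2A = 119, A = 59.5.
Then Σ (y_i + y_{i+1})·c_i = -117, so ȳ = -117 / (6·59.5) = -39/119.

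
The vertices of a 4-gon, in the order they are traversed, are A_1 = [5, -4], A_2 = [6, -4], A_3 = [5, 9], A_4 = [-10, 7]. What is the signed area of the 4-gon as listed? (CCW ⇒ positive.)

Apply the surveyor's formula: 2A = Σ (x_i·y_{i+1} − x_{i+1}·y_i), indices taken mod 4.
A_1→A_2: (5)(-4) − (6)(-4) = 4
A_2→A_3: (6)(9) − (5)(-4) = 74
A_3→A_4: (5)(7) − (-10)(9) = 125
A_4→A_1: (-10)(-4) − (5)(7) = 5
Σ = 208
Signed area = Σ/2 = 104 (positive ⇒ counter-clockwise traversal).

104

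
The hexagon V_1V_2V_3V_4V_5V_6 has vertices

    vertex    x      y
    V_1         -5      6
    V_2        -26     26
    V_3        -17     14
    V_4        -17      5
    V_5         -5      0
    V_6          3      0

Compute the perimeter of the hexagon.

|V_1V_2| = √((-21)² + (20)²) = √841 = 29
|V_2V_3| = √((9)² + (-12)²) = √225 = 15
|V_3V_4| = √((0)² + (-9)²) = √81 = 9
|V_4V_5| = √((12)² + (-5)²) = √169 = 13
|V_5V_6| = √((8)² + (0)²) = √64 = 8
|V_6V_1| = √((-8)² + (6)²) = √100 = 10
Perimeter = 29 + 15 + 9 + 13 + 8 + 10 = 84.

84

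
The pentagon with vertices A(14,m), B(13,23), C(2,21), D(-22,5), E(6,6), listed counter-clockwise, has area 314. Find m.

Write out the shoelace sum; only the two edges meeting at A involve m:
2·Area = [(6·m − 14·6) + (14·23 − 13·m)] + 537
       = -7·m + 775 = 628
⇒ m = 21.

21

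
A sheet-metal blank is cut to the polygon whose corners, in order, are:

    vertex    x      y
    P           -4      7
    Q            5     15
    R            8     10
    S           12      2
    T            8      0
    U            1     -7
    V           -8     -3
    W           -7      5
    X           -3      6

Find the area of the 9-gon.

242.5

Apply the surveyor's formula: 2A = Σ (x_i·y_{i+1} − x_{i+1}·y_i), indices taken mod 9.
P→Q: (-4)(15) − (5)(7) = -95
Q→R: (5)(10) − (8)(15) = -70
R→S: (8)(2) − (12)(10) = -104
S→T: (12)(0) − (8)(2) = -16
T→U: (8)(-7) − (1)(0) = -56
U→V: (1)(-3) − (-8)(-7) = -59
V→W: (-8)(5) − (-7)(-3) = -61
W→X: (-7)(6) − (-3)(5) = -27
X→P: (-3)(7) − (-4)(6) = 3
Σ = -485
Area = |Σ|/2 = 242.5.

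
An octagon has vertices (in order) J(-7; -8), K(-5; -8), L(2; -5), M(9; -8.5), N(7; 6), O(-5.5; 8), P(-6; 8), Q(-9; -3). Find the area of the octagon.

J→K: (-7)(-8) − (-5)(-8) = 16
K→L: (-5)(-5) − (2)(-8) = 41
L→M: (2)(-8.5) − (9)(-5) = 28
M→N: (9)(6) − (7)(-8.5) = 113.5
N→O: (7)(8) − (-5.5)(6) = 89
O→P: (-5.5)(8) − (-6)(8) = 4
P→Q: (-6)(-3) − (-9)(8) = 90
Q→J: (-9)(-8) − (-7)(-3) = 51
Σ = 432.5
Area = |Σ|/2 = 216.25.

216.25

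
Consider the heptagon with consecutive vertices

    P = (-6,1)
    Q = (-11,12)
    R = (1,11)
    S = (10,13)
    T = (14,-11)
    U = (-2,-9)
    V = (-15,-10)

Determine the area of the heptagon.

Apply the surveyor's formula: 2A = Σ (x_i·y_{i+1} − x_{i+1}·y_i), indices taken mod 7.
P→Q: (-6)(12) − (-11)(1) = -61
Q→R: (-11)(11) − (1)(12) = -133
R→S: (1)(13) − (10)(11) = -97
S→T: (10)(-11) − (14)(13) = -292
T→U: (14)(-9) − (-2)(-11) = -148
U→V: (-2)(-10) − (-15)(-9) = -115
V→P: (-15)(1) − (-6)(-10) = -75
Σ = -921
Area = |Σ|/2 = 460.5.

460.5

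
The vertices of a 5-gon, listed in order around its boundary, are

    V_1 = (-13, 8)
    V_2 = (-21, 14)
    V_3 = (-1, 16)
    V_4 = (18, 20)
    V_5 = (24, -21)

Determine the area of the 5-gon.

Σ = (-14) + (-322) + (-308) + (-858) + (-81) = -1583
Area = |Σ|/2 = 791.5.

791.5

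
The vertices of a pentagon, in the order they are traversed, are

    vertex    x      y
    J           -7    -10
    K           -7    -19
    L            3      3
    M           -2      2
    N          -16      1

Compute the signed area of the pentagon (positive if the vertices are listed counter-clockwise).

154

Apply Gauss's area formula: 2A = Σ (x_i·y_{i+1} − x_{i+1}·y_i), indices taken mod 5.
J→K: (-7)(-19) − (-7)(-10) = 63
K→L: (-7)(3) − (3)(-19) = 36
L→M: (3)(2) − (-2)(3) = 12
M→N: (-2)(1) − (-16)(2) = 30
N→J: (-16)(-10) − (-7)(1) = 167
Σ = 308
Signed area = Σ/2 = 154 (positive ⇒ counter-clockwise traversal).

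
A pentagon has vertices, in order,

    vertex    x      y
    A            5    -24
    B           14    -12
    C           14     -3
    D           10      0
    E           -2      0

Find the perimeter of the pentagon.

|AB| = √((9)² + (12)²) = √225 = 15
|BC| = √((0)² + (9)²) = √81 = 9
|CD| = √((-4)² + (3)²) = √25 = 5
|DE| = √((-12)² + (0)²) = √144 = 12
|EA| = √((7)² + (-24)²) = √625 = 25
Perimeter = 15 + 9 + 5 + 12 + 25 = 66.

66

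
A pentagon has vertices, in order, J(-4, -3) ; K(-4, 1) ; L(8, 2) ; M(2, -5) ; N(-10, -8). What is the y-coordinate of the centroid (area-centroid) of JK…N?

Apply Gauss's area formula. First the cross-terms c_i = x_i·y_{i+1} − x_{i+1}·y_i:
  -16, -16, -44, -66, -2  ⇒  2A = -144, A = -72.
Then Σ (y_i + y_{i+1})·c_i = 996, so ȳ = 996 / (6·(-72)) = -83/36.

-83/36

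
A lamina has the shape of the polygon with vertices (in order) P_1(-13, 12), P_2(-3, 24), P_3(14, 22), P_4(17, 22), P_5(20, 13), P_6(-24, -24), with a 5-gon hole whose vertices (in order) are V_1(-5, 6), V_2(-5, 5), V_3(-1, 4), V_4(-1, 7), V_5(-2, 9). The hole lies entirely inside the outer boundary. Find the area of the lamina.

Outer boundary:
Cross-terms: -276, -402, -66, -219, -168, -600  ⇒  Σ = -1731
Area = |Σ|/2 = 865.5.
Hole:
Apply Gauss's area formula: 2A = Σ (x_i·y_{i+1} − x_{i+1}·y_i), indices taken mod 5.
Cross-terms: 5, -15, -3, 5, 33  ⇒  Σ = 25
Area = |Σ|/2 = 12.5.
Net area = 865.5 − 12.5 = 853.

853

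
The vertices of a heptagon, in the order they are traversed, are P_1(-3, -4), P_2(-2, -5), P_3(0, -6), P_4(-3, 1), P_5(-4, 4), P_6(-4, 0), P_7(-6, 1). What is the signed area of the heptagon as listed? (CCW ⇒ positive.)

16

P_1→P_2: (-3)(-5) − (-2)(-4) = 7
P_2→P_3: (-2)(-6) − (0)(-5) = 12
P_3→P_4: (0)(1) − (-3)(-6) = -18
P_4→P_5: (-3)(4) − (-4)(1) = -8
P_5→P_6: (-4)(0) − (-4)(4) = 16
P_6→P_7: (-4)(1) − (-6)(0) = -4
P_7→P_1: (-6)(-4) − (-3)(1) = 27
Σ = 32
Signed area = Σ/2 = 16 (positive ⇒ counter-clockwise traversal).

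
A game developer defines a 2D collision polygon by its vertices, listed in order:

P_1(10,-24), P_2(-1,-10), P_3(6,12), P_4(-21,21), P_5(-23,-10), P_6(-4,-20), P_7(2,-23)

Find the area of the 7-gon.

864.5

Apply the surveyor's formula: 2A = Σ (x_i·y_{i+1} − x_{i+1}·y_i), indices taken mod 7.
Cross-terms: -124, 48, 378, 693, 420, 132, 182  ⇒  Σ = 1729
Area = |Σ|/2 = 864.5.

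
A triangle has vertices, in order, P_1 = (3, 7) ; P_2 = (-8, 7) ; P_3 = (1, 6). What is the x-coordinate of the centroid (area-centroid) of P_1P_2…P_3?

-4/3

Apply the surveyor's formula. First the cross-terms c_i = x_i·y_{i+1} − x_{i+1}·y_i:
  77, -55, -11  ⇒  2A = 11, A = 5.5.
Then Σ (x_i + x_{i+1})·c_i = -44, so x̄ = -44 / (6·5.5) = -4/3.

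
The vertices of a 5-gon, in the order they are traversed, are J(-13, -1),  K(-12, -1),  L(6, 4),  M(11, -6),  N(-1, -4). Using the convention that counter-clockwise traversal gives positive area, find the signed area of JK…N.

-111

Σ = (1) + (-42) + (-80) + (-50) + (-51) = -222
Signed area = Σ/2 = -111 (negative ⇒ clockwise traversal).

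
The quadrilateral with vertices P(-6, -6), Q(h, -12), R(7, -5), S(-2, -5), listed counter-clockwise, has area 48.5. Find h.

Write out the shoelace sum; only the two edges meeting at Q involve h:
2·Area = [((-6)·(-12) − h·(-6)) + (h·(-5) − 7·(-12))] + -63
       = 1·h + 93 = 97
⇒ h = 4.

4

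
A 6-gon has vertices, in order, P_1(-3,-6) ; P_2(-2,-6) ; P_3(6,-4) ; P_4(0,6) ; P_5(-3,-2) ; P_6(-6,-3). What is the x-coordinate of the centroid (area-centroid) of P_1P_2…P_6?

23/96

Apply the shoelace (surveyor's) formula. First the cross-terms c_i = x_i·y_{i+1} − x_{i+1}·y_i:
  6, 44, 36, 18, -3, 27  ⇒  2A = 128, A = 64.
Then Σ (x_i + x_{i+1})·c_i = 92, so x̄ = 92 / (6·64) = 23/96.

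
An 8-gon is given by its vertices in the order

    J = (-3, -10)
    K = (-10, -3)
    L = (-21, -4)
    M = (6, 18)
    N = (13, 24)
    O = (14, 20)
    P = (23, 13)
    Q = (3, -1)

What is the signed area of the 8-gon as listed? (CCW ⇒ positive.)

-503.5

Apply the surveyor's formula: 2A = Σ (x_i·y_{i+1} − x_{i+1}·y_i), indices taken mod 8.
Cross-terms: -91, -23, -354, -90, -76, -278, -62, -33  ⇒  Σ = -1007
Signed area = Σ/2 = -503.5 (negative ⇒ clockwise traversal).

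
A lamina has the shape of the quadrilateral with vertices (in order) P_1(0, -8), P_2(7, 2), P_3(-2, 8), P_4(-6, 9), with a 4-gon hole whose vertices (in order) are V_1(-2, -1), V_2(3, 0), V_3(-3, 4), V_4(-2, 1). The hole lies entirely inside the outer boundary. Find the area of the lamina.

Outer boundary:
P_1→P_2: (0)(2) − (7)(-8) = 56
P_2→P_3: (7)(8) − (-2)(2) = 60
P_3→P_4: (-2)(9) − (-6)(8) = 30
P_4→P_1: (-6)(-8) − (0)(9) = 48
Σ = 194
Area = |Σ|/2 = 97.
Hole:
Apply the surveyor's formula: 2A = Σ (x_i·y_{i+1} − x_{i+1}·y_i), indices taken mod 4.
Cross-terms: 3, 12, 5, 4  ⇒  Σ = 24
Area = |Σ|/2 = 12.
Net area = 97 − 12 = 85.

85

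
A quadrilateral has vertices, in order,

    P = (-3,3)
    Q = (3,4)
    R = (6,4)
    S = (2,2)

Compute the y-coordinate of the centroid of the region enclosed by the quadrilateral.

Apply the shoelace formula. First the cross-terms c_i = x_i·y_{i+1} − x_{i+1}·y_i:
  -21, -12, 4, 12  ⇒  2A = -17, A = -8.5.
Then Σ (y_i + y_{i+1})·c_i = -159, so ȳ = -159 / (6·(-8.5)) = 53/17.

53/17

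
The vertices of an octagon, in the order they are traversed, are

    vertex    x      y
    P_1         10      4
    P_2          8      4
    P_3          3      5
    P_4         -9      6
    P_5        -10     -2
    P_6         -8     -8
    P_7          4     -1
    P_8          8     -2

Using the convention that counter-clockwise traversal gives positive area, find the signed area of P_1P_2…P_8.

P_1→P_2: (10)(4) − (8)(4) = 8
P_2→P_3: (8)(5) − (3)(4) = 28
P_3→P_4: (3)(6) − (-9)(5) = 63
P_4→P_5: (-9)(-2) − (-10)(6) = 78
P_5→P_6: (-10)(-8) − (-8)(-2) = 64
P_6→P_7: (-8)(-1) − (4)(-8) = 40
P_7→P_8: (4)(-2) − (8)(-1) = 0
P_8→P_1: (8)(4) − (10)(-2) = 52
Σ = 333
Signed area = Σ/2 = 166.5 (positive ⇒ counter-clockwise traversal).

166.5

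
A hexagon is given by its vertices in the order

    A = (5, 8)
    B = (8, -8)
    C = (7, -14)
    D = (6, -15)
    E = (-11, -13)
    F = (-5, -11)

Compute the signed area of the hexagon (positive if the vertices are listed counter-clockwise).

-176.5

Apply the shoelace formula: 2A = Σ (x_i·y_{i+1} − x_{i+1}·y_i), indices taken mod 6.
A→B: (5)(-8) − (8)(8) = -104
B→C: (8)(-14) − (7)(-8) = -56
C→D: (7)(-15) − (6)(-14) = -21
D→E: (6)(-13) − (-11)(-15) = -243
E→F: (-11)(-11) − (-5)(-13) = 56
F→A: (-5)(8) − (5)(-11) = 15
Σ = -353
Signed area = Σ/2 = -176.5 (negative ⇒ clockwise traversal).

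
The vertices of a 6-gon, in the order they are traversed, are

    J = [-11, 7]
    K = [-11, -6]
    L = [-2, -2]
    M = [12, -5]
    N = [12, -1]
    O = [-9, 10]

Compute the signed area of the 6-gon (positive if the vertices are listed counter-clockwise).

196.5

Cross-terms: 143, 10, 34, 48, 111, 47  ⇒  Σ = 393
Signed area = Σ/2 = 196.5 (positive ⇒ counter-clockwise traversal).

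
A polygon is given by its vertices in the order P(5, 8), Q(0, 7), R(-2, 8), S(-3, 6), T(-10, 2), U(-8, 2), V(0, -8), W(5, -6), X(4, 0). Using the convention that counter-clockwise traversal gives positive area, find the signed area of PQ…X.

Apply Gauss's area formula: 2A = Σ (x_i·y_{i+1} − x_{i+1}·y_i), indices taken mod 9.
Σ = (35) + (14) + (12) + (54) + (-4) + (64) + (40) + (24) + (32) = 271
Signed area = Σ/2 = 135.5 (positive ⇒ counter-clockwise traversal).

135.5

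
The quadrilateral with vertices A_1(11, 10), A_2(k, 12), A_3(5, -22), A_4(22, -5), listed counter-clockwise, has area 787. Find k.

-24

Write out the shoelace sum; only the two edges meeting at A_2 involve k:
2·Area = [(11·12 − k·10) + (k·(-22) − 5·12)] + 734
       = -32·k + 806 = 1574
⇒ k = -24.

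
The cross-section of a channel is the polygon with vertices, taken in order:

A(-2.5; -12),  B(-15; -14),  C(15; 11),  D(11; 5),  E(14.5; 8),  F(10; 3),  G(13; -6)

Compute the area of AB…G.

218.5

Apply the surveyor's formula: 2A = Σ (x_i·y_{i+1} − x_{i+1}·y_i), indices taken mod 7.
A→B: (-2.5)(-14) − (-15)(-12) = -145
B→C: (-15)(11) − (15)(-14) = 45
C→D: (15)(5) − (11)(11) = -46
D→E: (11)(8) − (14.5)(5) = 15.5
E→F: (14.5)(3) − (10)(8) = -36.5
F→G: (10)(-6) − (13)(3) = -99
G→A: (13)(-12) − (-2.5)(-6) = -171
Σ = -437
Area = |Σ|/2 = 218.5.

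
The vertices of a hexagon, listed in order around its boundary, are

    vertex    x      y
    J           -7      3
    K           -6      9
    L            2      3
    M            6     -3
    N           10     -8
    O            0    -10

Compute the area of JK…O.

Apply the shoelace (surveyor's) formula: 2A = Σ (x_i·y_{i+1} − x_{i+1}·y_i), indices taken mod 6.
J→K: (-7)(9) − (-6)(3) = -45
K→L: (-6)(3) − (2)(9) = -36
L→M: (2)(-3) − (6)(3) = -24
M→N: (6)(-8) − (10)(-3) = -18
N→O: (10)(-10) − (0)(-8) = -100
O→J: (0)(3) − (-7)(-10) = -70
Σ = -293
Area = |Σ|/2 = 146.5.

146.5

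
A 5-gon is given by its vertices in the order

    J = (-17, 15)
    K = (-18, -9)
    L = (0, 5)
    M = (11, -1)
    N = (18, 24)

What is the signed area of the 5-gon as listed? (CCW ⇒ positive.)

J→K: (-17)(-9) − (-18)(15) = 423
K→L: (-18)(5) − (0)(-9) = -90
L→M: (0)(-1) − (11)(5) = -55
M→N: (11)(24) − (18)(-1) = 282
N→J: (18)(15) − (-17)(24) = 678
Σ = 1238
Signed area = Σ/2 = 619 (positive ⇒ counter-clockwise traversal).

619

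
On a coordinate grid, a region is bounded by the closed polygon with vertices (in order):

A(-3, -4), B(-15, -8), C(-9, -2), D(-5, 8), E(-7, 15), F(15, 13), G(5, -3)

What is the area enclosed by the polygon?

317

Σ = (-36) + (-42) + (-82) + (-19) + (-316) + (-110) + (-29) = -634
Area = |Σ|/2 = 317.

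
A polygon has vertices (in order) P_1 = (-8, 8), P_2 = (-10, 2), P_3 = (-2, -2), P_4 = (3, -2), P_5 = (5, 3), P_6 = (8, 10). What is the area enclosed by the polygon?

143.5

P_1→P_2: (-8)(2) − (-10)(8) = 64
P_2→P_3: (-10)(-2) − (-2)(2) = 24
P_3→P_4: (-2)(-2) − (3)(-2) = 10
P_4→P_5: (3)(3) − (5)(-2) = 19
P_5→P_6: (5)(10) − (8)(3) = 26
P_6→P_1: (8)(8) − (-8)(10) = 144
Σ = 287
Area = |Σ|/2 = 143.5.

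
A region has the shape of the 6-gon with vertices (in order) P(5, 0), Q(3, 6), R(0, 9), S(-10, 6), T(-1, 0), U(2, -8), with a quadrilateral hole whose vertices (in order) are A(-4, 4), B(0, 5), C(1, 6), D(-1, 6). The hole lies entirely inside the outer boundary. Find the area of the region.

97

Outer boundary:
Apply the shoelace (surveyor's) formula: 2A = Σ (x_i·y_{i+1} − x_{i+1}·y_i), indices taken mod 6.
Cross-terms: 30, 27, 90, 6, 8, 40  ⇒  Σ = 201
Area = |Σ|/2 = 100.5.
Hole:
Σ = (-20) + (-5) + (12) + (20) = 7
Area = |Σ|/2 = 3.5.
Net area = 100.5 − 3.5 = 97.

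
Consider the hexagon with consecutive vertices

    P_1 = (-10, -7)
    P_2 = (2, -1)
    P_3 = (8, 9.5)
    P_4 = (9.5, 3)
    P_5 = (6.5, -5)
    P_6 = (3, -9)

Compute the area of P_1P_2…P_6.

Apply the shoelace (surveyor's) formula: 2A = Σ (x_i·y_{i+1} − x_{i+1}·y_i), indices taken mod 6.
Cross-terms: 24, 27, -66.25, -67, -43.5, -111  ⇒  Σ = -236.75
Area = |Σ|/2 = 118.375.

118.375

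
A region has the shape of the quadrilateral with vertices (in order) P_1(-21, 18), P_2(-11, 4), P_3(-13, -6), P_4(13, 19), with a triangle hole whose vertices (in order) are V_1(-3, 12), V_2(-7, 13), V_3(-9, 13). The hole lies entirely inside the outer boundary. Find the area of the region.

347

Outer boundary:
Apply the shoelace formula: 2A = Σ (x_i·y_{i+1} − x_{i+1}·y_i), indices taken mod 4.
Σ = (114) + (118) + (-169) + (633) = 696
Area = |Σ|/2 = 348.
Hole:
Apply the surveyor's formula: 2A = Σ (x_i·y_{i+1} − x_{i+1}·y_i), indices taken mod 3.
V_1→V_2: (-3)(13) − (-7)(12) = 45
V_2→V_3: (-7)(13) − (-9)(13) = 26
V_3→V_1: (-9)(12) − (-3)(13) = -69
Σ = 2
Area = |Σ|/2 = 1.
Net area = 348 − 1 = 347.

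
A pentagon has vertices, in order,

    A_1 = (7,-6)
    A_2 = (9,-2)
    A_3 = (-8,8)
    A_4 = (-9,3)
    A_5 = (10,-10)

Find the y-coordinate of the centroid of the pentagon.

Apply the shoelace formula. First the cross-terms c_i = x_i·y_{i+1} − x_{i+1}·y_i:
  40, 56, 48, 60, 10  ⇒  2A = 214, A = 107.
Then Σ (y_i + y_{i+1})·c_i = -36, so ȳ = -36 / (6·107) = -6/107.

-6/107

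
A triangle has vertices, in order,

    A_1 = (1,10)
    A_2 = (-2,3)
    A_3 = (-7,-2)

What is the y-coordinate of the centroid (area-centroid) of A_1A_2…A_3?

11/3

Apply the surveyor's formula. First the cross-terms c_i = x_i·y_{i+1} − x_{i+1}·y_i:
  23, 25, -68  ⇒  2A = -20, A = -10.
Then Σ (y_i + y_{i+1})·c_i = -220, so ȳ = -220 / (6·(-10)) = 11/3.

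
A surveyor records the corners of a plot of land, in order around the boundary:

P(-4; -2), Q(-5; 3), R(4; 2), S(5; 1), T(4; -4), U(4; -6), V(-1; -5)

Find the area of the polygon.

63

P→Q: (-4)(3) − (-5)(-2) = -22
Q→R: (-5)(2) − (4)(3) = -22
R→S: (4)(1) − (5)(2) = -6
S→T: (5)(-4) − (4)(1) = -24
T→U: (4)(-6) − (4)(-4) = -8
U→V: (4)(-5) − (-1)(-6) = -26
V→P: (-1)(-2) − (-4)(-5) = -18
Σ = -126
Area = |Σ|/2 = 63.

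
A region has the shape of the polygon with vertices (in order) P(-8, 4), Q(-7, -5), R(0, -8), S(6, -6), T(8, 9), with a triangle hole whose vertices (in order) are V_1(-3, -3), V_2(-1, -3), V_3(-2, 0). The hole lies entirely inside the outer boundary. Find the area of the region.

Outer boundary:
Σ = (68) + (56) + (48) + (102) + (104) = 378
Area = |Σ|/2 = 189.
Hole:
Apply the surveyor's formula: 2A = Σ (x_i·y_{i+1} − x_{i+1}·y_i), indices taken mod 3.
Cross-terms: 6, -6, 6  ⇒  Σ = 6
Area = |Σ|/2 = 3.
Net area = 189 − 3 = 186.

186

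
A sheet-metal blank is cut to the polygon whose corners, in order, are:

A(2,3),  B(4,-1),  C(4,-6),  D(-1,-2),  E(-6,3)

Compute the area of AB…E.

43.5

A→B: (2)(-1) − (4)(3) = -14
B→C: (4)(-6) − (4)(-1) = -20
C→D: (4)(-2) − (-1)(-6) = -14
D→E: (-1)(3) − (-6)(-2) = -15
E→A: (-6)(3) − (2)(3) = -24
Σ = -87
Area = |Σ|/2 = 43.5.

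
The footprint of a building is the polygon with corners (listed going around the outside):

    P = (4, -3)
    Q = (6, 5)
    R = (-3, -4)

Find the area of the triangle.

27

P→Q: (4)(5) − (6)(-3) = 38
Q→R: (6)(-4) − (-3)(5) = -9
R→P: (-3)(-3) − (4)(-4) = 25
Σ = 54
Area = |Σ|/2 = 27.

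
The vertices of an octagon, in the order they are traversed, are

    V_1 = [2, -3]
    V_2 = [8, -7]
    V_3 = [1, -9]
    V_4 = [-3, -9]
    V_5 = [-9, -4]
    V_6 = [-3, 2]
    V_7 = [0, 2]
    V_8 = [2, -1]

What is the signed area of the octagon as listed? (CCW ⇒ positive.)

Σ = (10) + (-65) + (-36) + (-69) + (-30) + (-6) + (-4) + (-4) = -204
Signed area = Σ/2 = -102 (negative ⇒ clockwise traversal).

-102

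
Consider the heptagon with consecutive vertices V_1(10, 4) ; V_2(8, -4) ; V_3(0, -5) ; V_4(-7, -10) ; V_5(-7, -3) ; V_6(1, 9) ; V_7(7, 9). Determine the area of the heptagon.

186

Apply Gauss's area formula: 2A = Σ (x_i·y_{i+1} − x_{i+1}·y_i), indices taken mod 7.
Σ = (-72) + (-40) + (-35) + (-49) + (-60) + (-54) + (-62) = -372
Area = |Σ|/2 = 186.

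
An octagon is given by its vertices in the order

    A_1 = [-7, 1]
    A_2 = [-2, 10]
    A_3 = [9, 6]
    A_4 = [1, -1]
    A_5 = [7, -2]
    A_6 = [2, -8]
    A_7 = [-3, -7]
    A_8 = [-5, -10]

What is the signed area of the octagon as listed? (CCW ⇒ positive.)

Apply Gauss's area formula: 2A = Σ (x_i·y_{i+1} − x_{i+1}·y_i), indices taken mod 8.
Σ = (-68) + (-102) + (-15) + (5) + (-52) + (-38) + (-5) + (-75) = -350
Signed area = Σ/2 = -175 (negative ⇒ clockwise traversal).

-175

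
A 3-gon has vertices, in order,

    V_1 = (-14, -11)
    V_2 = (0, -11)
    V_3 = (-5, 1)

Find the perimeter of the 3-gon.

|V_1V_2| = √((14)² + (0)²) = √196 = 14
|V_2V_3| = √((-5)² + (12)²) = √169 = 13
|V_3V_1| = √((-9)² + (-12)²) = √225 = 15
Perimeter = 14 + 13 + 15 = 42.

42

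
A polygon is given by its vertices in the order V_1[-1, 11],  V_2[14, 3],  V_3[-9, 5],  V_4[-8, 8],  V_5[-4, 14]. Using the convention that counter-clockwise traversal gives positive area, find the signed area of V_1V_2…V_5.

Σ = (-157) + (97) + (-32) + (-80) + (-30) = -202
Signed area = Σ/2 = -101 (negative ⇒ clockwise traversal).

-101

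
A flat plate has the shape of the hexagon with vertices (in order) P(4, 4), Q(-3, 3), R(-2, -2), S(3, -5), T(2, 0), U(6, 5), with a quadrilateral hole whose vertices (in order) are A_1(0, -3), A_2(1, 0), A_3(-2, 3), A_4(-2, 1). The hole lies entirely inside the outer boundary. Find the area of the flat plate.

30

Outer boundary:
Σ = (24) + (12) + (16) + (10) + (10) + (4) = 76
Area = |Σ|/2 = 38.
Hole:
Apply the shoelace (surveyor's) formula: 2A = Σ (x_i·y_{i+1} − x_{i+1}·y_i), indices taken mod 4.
Σ = (3) + (3) + (4) + (6) = 16
Area = |Σ|/2 = 8.
Net area = 38 − 8 = 30.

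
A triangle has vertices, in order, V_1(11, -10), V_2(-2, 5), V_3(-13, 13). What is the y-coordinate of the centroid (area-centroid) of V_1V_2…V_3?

8/3

Apply Gauss's area formula. First the cross-terms c_i = x_i·y_{i+1} − x_{i+1}·y_i:
  35, 39, -13  ⇒  2A = 61, A = 30.5.
Then Σ (y_i + y_{i+1})·c_i = 488, so ȳ = 488 / (6·30.5) = 8/3.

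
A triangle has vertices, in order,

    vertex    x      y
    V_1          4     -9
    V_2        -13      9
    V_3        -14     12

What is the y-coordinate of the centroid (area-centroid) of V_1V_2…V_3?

Apply Gauss's area formula. First the cross-terms c_i = x_i·y_{i+1} − x_{i+1}·y_i:
  -81, -30, 78  ⇒  2A = -33, A = -16.5.
Then Σ (y_i + y_{i+1})·c_i = -396, so ȳ = -396 / (6·(-16.5)) = 4.

4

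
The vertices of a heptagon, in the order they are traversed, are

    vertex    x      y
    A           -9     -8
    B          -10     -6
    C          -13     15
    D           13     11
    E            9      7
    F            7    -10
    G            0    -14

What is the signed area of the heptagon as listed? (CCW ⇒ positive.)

-481.5

Apply the shoelace formula: 2A = Σ (x_i·y_{i+1} − x_{i+1}·y_i), indices taken mod 7.
A→B: (-9)(-6) − (-10)(-8) = -26
B→C: (-10)(15) − (-13)(-6) = -228
C→D: (-13)(11) − (13)(15) = -338
D→E: (13)(7) − (9)(11) = -8
E→F: (9)(-10) − (7)(7) = -139
F→G: (7)(-14) − (0)(-10) = -98
G→A: (0)(-8) − (-9)(-14) = -126
Σ = -963
Signed area = Σ/2 = -481.5 (negative ⇒ clockwise traversal).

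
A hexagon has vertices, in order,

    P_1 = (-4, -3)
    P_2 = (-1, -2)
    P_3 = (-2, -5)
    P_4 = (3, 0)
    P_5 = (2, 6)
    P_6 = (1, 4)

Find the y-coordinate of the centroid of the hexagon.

Apply the shoelace (surveyor's) formula. First the cross-terms c_i = x_i·y_{i+1} − x_{i+1}·y_i:
  5, 1, 15, 18, 2, 13  ⇒  2A = 54, A = 27.
Then Σ (y_i + y_{i+1})·c_i = 34, so ȳ = 34 / (6·27) = 17/81.

17/81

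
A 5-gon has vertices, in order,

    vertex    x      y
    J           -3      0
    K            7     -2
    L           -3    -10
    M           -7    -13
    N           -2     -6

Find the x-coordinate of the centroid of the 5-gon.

Apply the shoelace formula. First the cross-terms c_i = x_i·y_{i+1} − x_{i+1}·y_i:
  6, -76, -31, 16, -18  ⇒  2A = -103, A = -51.5.
Then Σ (x_i + x_{i+1})·c_i = -24, so x̄ = -24 / (6·(-51.5)) = 8/103.

8/103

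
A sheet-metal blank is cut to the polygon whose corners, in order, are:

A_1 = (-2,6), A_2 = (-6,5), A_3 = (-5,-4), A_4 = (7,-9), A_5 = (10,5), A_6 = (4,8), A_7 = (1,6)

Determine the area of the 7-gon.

183.5

Apply the shoelace (surveyor's) formula: 2A = Σ (x_i·y_{i+1} − x_{i+1}·y_i), indices taken mod 7.
Cross-terms: 26, 49, 73, 125, 60, 16, 18  ⇒  Σ = 367
Area = |Σ|/2 = 183.5.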